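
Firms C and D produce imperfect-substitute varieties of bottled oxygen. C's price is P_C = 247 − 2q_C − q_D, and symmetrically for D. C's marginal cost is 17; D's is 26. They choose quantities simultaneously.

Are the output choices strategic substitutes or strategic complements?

Firm C's profit: π = q_C(247 − 2q_C − q_D) − 17q_C.
∂π/∂q_C = 230 − 4q_C − q_D = 0 ⇒ q_C = 57.5 − 0.25q_D.
The best-response slope dq_C/dq_D = −0.25 < 0: the reaction function is downward-sloping, so the choices are strategic substitutes.

strategic substitutes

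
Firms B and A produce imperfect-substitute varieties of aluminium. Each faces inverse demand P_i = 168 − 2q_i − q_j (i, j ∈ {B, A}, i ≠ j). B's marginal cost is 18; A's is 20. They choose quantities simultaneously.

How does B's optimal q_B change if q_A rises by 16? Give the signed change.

Firm B's profit: π = q_B(168 − 2q_B − q_A) − 18q_B.
∂π/∂q_B = 150 − 4q_B − q_A = 0 ⇒ q_B = 37.5 − 0.25q_A.
The reaction-function slope is −0.25, so a 16-unit rise in q_A moves q_B by −0.25 × 16 = −4. B's best response falls — the actions are strategic substitutes.

-4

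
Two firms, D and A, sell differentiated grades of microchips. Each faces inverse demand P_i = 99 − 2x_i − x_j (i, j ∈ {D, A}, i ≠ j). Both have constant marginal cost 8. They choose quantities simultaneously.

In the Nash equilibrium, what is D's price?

Firm D's profit: π = x_D(99 − 2x_D − x_A) − 8x_D.
∂π/∂x_D = 91 − 4x_D − x_A = 0 ⇒ x_D = 22.75 − 0.25x_A.
By symmetry x_A = x_D; substituting into the reaction function, 1.25x_D = 22.75 and x_D = 18.2.
P_D = 99 − 2·18.2 − 18.2 = 44.4.

44.4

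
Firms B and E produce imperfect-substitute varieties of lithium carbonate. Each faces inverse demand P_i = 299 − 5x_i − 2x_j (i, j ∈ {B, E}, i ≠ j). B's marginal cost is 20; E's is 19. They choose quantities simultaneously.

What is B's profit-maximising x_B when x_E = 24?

23.1

Firm B's profit: π = x_B(299 − 5x_B − 2x_E) − 20x_B.
∂π/∂x_B = 279 − 10x_B − 2x_E = 0 ⇒ x_B = 27.9 − 0.2x_E.
At x_E = 24: x_B = 27.9 − 0.2·24 = 23.1.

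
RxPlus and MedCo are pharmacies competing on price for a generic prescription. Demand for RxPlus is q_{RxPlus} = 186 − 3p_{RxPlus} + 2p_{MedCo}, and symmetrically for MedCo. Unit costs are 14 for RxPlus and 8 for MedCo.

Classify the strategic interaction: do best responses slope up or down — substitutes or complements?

RxPlus's profit: π = (p_{RxPlus} − 14)(186 − 3p_{RxPlus} + 2p_{MedCo}).
∂π/∂p_{RxPlus} = 228 − 6p_{RxPlus} + 2p_{MedCo} = 0 ⇒ p_{RxPlus} = 38 + (1/3)p_{MedCo}.
The best-response slope dp_{RxPlus}/dp_{MedCo} = 1/3 > 0: the reaction function is upward-sloping, so the choices are strategic complements.

strategic complements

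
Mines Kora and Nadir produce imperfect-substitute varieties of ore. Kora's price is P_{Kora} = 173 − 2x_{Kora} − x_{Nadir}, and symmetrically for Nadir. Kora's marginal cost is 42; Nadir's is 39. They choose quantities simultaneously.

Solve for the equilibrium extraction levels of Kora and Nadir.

26, 27

Mine Kora's profit: π = x_{Kora}(173 − 2x_{Kora} − x_{Nadir}) − 42x_{Kora}.
∂π/∂x_{Kora} = 131 − 4x_{Kora} − x_{Nadir} = 0 ⇒ x_{Kora} = 32.75 − 0.25x_{Nadir}.
Similarly x_{Nadir} = 33.5 − 0.25x_{Kora}.
Substituting the second reaction function into the first: x_{Kora} = 32.75 − 0.25(33.5 − 0.25x_{Kora}), which gives 0.9375x_{Kora} = 24.375 ⇒ x_{Kora} = 26.
Then x_{Nadir} = 33.5 − 0.25·26 = 27.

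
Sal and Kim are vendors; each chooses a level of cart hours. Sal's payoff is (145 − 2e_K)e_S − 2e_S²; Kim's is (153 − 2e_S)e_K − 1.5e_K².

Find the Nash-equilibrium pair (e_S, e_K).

16.125, 40.25

Expanding Sal's payoff: 145e_S − 2e_Ke_S − 2e_S².
∂π/∂e_S = 145 − 2e_K − 4e_S = 0, so e_S = 36.25 − 0.5e_K.
Likewise for Kim: e_K = 51 − (2/3)e_S.
Substituting the second reaction function into the first: e_S = 36.25 − 0.5(51 − (2/3)e_S), which gives (2/3)e_S = 10.75 ⇒ e_S = 16.125.
Then e_K = 51 − (2/3)·16.125 = 40.25.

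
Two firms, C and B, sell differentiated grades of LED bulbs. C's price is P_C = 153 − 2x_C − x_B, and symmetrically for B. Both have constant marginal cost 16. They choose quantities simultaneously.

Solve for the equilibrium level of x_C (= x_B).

27.4

Firm C's profit: π = x_C(153 − 2x_C − x_B) − 16x_C.
∂π/∂x_C = 137 − 4x_C − x_B = 0 ⇒ x_C = 34.25 − 0.25x_B.
Setting x_C = x_B in the reaction function: x_C = 34.25 − 0.25x_C, so x_C = 34.25 / 1.25 = 27.4.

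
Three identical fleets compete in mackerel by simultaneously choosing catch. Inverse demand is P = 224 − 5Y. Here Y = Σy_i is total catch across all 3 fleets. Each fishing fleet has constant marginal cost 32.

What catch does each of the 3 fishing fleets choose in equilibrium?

9.6

A representative fishing fleet's profit is π_i = y_i(224 − 5Y) − 32y_i, with Y = y_i + Σ_{j≠i} y_j.
First-order condition: 192 − 10y_i − 5Σ_{j≠i} y_j = 0.
Imposing symmetry (y_j = y for all j) turns Σ_{j≠i} y_j into 2y, so 192 = 20y and y = 9.6.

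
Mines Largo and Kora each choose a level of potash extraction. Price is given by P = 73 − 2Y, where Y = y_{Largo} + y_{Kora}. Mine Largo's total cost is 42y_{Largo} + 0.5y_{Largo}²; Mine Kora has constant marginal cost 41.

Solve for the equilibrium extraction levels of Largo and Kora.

Mine Largo's profit: π = y_{Largo}(73 − 2(y_{Largo} + y_{Kora})) − 42y_{Largo} − 0.5y_{Largo}².
∂π/∂y_{Largo} = 31 − 5y_{Largo} − 2y_{Kora} = 0, so y_{Largo} = 6.2 − 0.4y_{Kora}.
For Kora: ∂π/∂y_{Kora} = 32 − 4y_{Kora} − 2y_{Largo} = 0 ⇒ y_{Kora} = 8 − 0.5y_{Largo}.
Plugging y_{Kora} into Largo's best response: y_{Largo} = 6.2 − 0.4(8 − 0.5y_{Largo}) ⇒ 0.8y_{Largo} = 3, so y_{Largo} = 3.75.
Then y_{Kora} = 8 − 0.5·3.75 = 6.125.

3.75, 6.125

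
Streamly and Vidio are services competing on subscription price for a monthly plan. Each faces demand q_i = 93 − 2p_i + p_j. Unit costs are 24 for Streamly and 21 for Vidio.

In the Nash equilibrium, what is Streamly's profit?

1021.52

Streamly's profit: π = (p_{Streamly} − 24)(93 − 2p_{Streamly} + p_{Vidio}).
∂π/∂p_{Streamly} = 141 − 4p_{Streamly} + p_{Vidio} = 0 ⇒ p_{Streamly} = 35.25 + 0.25p_{Vidio}.
Similarly p_{Vidio} = 33.75 + 0.25p_{Streamly}.
Solving the two reaction functions simultaneously: (1 − (0.25)(0.25))p_{Streamly} = 35.25 + 0.25·33.75, so 0.9375p_{Streamly} = 43.6875 and p_{Streamly} = 46.6.
Then p_{Vidio} = 33.75 + 0.25·46.6 = 45.4.
q_{Streamly} = 93 − 2·46.6 + 45.4 = 45.2.
Profit = (46.6 − 24)·45.2 = 1021.52.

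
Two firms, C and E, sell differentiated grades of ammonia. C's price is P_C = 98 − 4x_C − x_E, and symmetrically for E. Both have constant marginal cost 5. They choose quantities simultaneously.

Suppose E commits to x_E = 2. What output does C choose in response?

Firm C's profit: π = x_C(98 − 4x_C − x_E) − 5x_C.
∂π/∂x_C = 93 − 8x_C − x_E = 0 ⇒ x_C = 11.625 − 0.125x_E.
At x_E = 2: x_C = 11.625 − 0.125·2 = 11.375.

11.375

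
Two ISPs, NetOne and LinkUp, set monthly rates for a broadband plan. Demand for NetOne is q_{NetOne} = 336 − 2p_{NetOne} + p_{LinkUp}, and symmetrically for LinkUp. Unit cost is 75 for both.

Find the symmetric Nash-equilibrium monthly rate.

NetOne's profit: π = (p_{NetOne} − 75)(336 − 2p_{NetOne} + p_{LinkUp}).
∂π/∂p_{NetOne} = 486 − 4p_{NetOne} + p_{LinkUp} = 0 ⇒ p_{NetOne} = 121.5 + 0.25p_{LinkUp}.
By symmetry p_{LinkUp} = p_{NetOne}; substituting into the reaction function, 0.75p_{NetOne} = 121.5 and p_{NetOne} = 162.

162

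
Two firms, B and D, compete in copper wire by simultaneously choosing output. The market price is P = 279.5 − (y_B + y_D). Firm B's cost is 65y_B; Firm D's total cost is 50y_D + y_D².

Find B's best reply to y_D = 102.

Firm B's profit: π = y_B(279.5 − (y_B + y_D)) − 65y_B.
∂π/∂y_B = 214.5 − 2y_B − y_D = 0, so y_B = 107.25 − 0.5y_D.
At y_D = 102: y_B = 107.25 − 0.5·102 = 56.25.

56.25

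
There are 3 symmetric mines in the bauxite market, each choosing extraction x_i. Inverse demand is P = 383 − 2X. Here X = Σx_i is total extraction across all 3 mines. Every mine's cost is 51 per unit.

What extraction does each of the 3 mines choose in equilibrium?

41.5

A representative mine's profit is π_i = x_i(383 − 2X) − 51x_i, with X = x_i + Σ_{j≠i} x_j.
First-order condition: 332 − 4x_i − 2Σ_{j≠i} x_j = 0.
With identical mines, set every x_j = x: then 332 − 4x − 4x = 0, i.e. x = 332/8 = 41.5.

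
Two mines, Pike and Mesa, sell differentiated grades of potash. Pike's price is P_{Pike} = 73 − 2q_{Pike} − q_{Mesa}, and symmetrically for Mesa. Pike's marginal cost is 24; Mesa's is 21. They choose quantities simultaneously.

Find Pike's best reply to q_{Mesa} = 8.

10.25

Mine Pike's profit: π = q_{Pike}(73 − 2q_{Pike} − q_{Mesa}) − 24q_{Pike}.
∂π/∂q_{Pike} = 49 − 4q_{Pike} − q_{Mesa} = 0 ⇒ q_{Pike} = 12.25 − 0.25q_{Mesa}.
At q_{Mesa} = 8: q_{Pike} = 12.25 − 0.25·8 = 10.25.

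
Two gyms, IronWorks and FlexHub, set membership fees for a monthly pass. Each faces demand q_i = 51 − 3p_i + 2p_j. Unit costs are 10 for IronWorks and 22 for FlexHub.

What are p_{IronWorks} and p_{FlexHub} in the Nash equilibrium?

IronWorks's profit: π = (p_{IronWorks} − 10)(51 − 3p_{IronWorks} + 2p_{FlexHub}).
∂π/∂p_{IronWorks} = 81 − 6p_{IronWorks} + 2p_{FlexHub} = 0 ⇒ p_{IronWorks} = 13.5 + (1/3)p_{FlexHub}.
Similarly p_{FlexHub} = 19.5 + (1/3)p_{IronWorks}.
Substituting the second reaction function into the first: p_{IronWorks} = 13.5 + (1/3)(19.5 + (1/3)p_{IronWorks}), which gives (8/9)p_{IronWorks} = 20 ⇒ p_{IronWorks} = 22.5.
Then p_{FlexHub} = 19.5 + (1/3)·22.5 = 27.

22.5, 27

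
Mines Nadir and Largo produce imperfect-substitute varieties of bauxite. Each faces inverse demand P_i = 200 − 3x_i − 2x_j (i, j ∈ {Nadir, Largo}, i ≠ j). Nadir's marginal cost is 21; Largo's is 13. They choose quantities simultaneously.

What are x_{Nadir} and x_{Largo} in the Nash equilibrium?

21.875, 23.875

Mine Nadir's profit: π = x_{Nadir}(200 − 3x_{Nadir} − 2x_{Largo}) − 21x_{Nadir}.
∂π/∂x_{Nadir} = 179 − 6x_{Nadir} − 2x_{Largo} = 0 ⇒ x_{Nadir} = 179/6 − (1/3)x_{Largo}.
Similarly x_{Largo} = 187/6 − (1/3)x_{Nadir}.
Substituting the second reaction function into the first: x_{Nadir} = 179/6 − (1/3)(187/6 − (1/3)x_{Nadir}), which gives (8/9)x_{Nadir} = 175/9 ⇒ x_{Nadir} = 21.875.
Then x_{Largo} = 187/6 − (1/3)·21.875 = 23.875.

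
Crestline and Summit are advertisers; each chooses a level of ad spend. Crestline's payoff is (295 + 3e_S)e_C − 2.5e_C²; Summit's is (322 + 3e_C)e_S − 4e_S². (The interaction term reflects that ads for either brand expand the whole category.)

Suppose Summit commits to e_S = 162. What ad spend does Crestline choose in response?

156.2

Expanding Crestline's payoff: 295e_C + 3e_Se_C − 2.5e_C².
∂π/∂e_C = 295 + 3e_S − 5e_C = 0, so e_C = 59 + 0.6e_S.
At e_S = 162: e_C = 59 + 0.6·162 = 156.2.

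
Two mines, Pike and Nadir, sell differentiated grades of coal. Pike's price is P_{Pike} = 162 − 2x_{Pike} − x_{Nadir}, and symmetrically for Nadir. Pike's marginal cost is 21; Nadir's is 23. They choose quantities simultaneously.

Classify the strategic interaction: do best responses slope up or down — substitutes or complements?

Mine Pike's profit: π = x_{Pike}(162 − 2x_{Pike} − x_{Nadir}) − 21x_{Pike}.
∂π/∂x_{Pike} = 141 − 4x_{Pike} − x_{Nadir} = 0 ⇒ x_{Pike} = 35.25 − 0.25x_{Nadir}.
The best-response slope dx_{Pike}/dx_{Nadir} = −0.25 < 0: the reaction function is downward-sloping, so the choices are strategic substitutes.

strategic substitutes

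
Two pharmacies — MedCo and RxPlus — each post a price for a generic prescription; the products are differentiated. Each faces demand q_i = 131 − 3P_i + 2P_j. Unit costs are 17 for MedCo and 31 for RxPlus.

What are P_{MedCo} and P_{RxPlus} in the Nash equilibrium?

48.125, 53.375

MedCo's profit: π = (P_{MedCo} − 17)(131 − 3P_{MedCo} + 2P_{RxPlus}).
∂π/∂P_{MedCo} = 182 − 6P_{MedCo} + 2P_{RxPlus} = 0 ⇒ P_{MedCo} = 91/3 + (1/3)P_{RxPlus}.
Similarly P_{RxPlus} = 112/3 + (1/3)P_{MedCo}.
Plugging P_{RxPlus} into MedCo's best response: P_{MedCo} = 91/3 + (1/3)(112/3 + (1/3)P_{MedCo}) ⇒ (8/9)P_{MedCo} = 385/9, so P_{MedCo} = 48.125.
Then P_{RxPlus} = 112/3 + (1/3)·48.125 = 53.375.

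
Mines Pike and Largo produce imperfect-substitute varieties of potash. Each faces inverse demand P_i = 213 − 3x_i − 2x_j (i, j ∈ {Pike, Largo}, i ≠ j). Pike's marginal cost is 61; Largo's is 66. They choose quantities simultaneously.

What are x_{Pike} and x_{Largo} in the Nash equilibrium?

Mine Pike's profit: π = x_{Pike}(213 − 3x_{Pike} − 2x_{Largo}) − 61x_{Pike}.
∂π/∂x_{Pike} = 152 − 6x_{Pike} − 2x_{Largo} = 0 ⇒ x_{Pike} = 76/3 − (1/3)x_{Largo}.
Similarly x_{Largo} = 24.5 − (1/3)x_{Pike}.
Plugging x_{Largo} into Pike's best response: x_{Pike} = 76/3 − (1/3)(24.5 − (1/3)x_{Pike}) ⇒ (8/9)x_{Pike} = 103/6, so x_{Pike} = 19.3125.
Then x_{Largo} = 24.5 − (1/3)·19.3125 = 18.0625.

19.3125, 18.0625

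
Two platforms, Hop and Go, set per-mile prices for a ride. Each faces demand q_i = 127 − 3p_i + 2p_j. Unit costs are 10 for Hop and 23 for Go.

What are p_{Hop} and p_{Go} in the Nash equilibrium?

41.6875, 46.5625

Hop's profit: π = (p_{Hop} − 10)(127 − 3p_{Hop} + 2p_{Go}).
∂π/∂p_{Hop} = 157 − 6p_{Hop} + 2p_{Go} = 0 ⇒ p_{Hop} = 157/6 + (1/3)p_{Go}.
Similarly p_{Go} = 98/3 + (1/3)p_{Hop}.
Substituting the second reaction function into the first: p_{Hop} = 157/6 + (1/3)(98/3 + (1/3)p_{Hop}), which gives (8/9)p_{Hop} = 667/18 ⇒ p_{Hop} = 41.6875.
Then p_{Go} = 98/3 + (1/3)·41.6875 = 46.5625.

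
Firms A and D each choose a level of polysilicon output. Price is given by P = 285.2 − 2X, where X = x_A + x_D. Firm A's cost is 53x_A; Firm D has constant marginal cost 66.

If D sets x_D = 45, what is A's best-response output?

Firm A's profit: π = x_A(285.2 − 2(x_A + x_D)) − 53x_A.
∂π/∂x_A = 232.2 − 4x_A − 2x_D = 0, so x_A = 58.05 − 0.5x_D.
At x_D = 45: x_A = 58.05 − 0.5·45 = 35.55.

35.55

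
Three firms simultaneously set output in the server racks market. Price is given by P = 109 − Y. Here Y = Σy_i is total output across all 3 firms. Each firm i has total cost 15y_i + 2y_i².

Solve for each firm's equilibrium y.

11.75

A representative firm's profit is π_i = y_i(109 − Y) − 15y_i − 2y_i², with Y = y_i + Σ_{j≠i} y_j.
First-order condition: 94 − 6y_i − Σ_{j≠i} y_j = 0.
In a symmetric equilibrium every firm chooses the same y, so Σ_{j≠i} y_j = 2y. The condition becomes 94 − 8y = 0, giving y = 94/8 = 11.75.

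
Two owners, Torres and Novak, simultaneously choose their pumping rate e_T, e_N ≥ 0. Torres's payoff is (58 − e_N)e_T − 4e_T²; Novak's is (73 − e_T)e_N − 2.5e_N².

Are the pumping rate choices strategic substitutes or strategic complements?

Expanding Torres's payoff: 58e_T − e_Ne_T − 4e_T².
∂π/∂e_T = 58 − e_N − 8e_T = 0, so e_T = 7.25 − 0.125e_N.
The best-response slope de_T/de_N = −0.125 < 0: the reaction function is downward-sloping, so the choices are strategic substitutes.

strategic substitutes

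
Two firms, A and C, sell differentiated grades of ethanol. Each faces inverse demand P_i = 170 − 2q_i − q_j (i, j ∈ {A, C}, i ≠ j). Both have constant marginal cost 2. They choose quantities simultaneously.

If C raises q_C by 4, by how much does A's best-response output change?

Firm A's profit: π = q_A(170 − 2q_A − q_C) − 2q_A.
∂π/∂q_A = 168 − 4q_A − q_C = 0 ⇒ q_A = 42 − 0.25q_C.
The reaction-function slope is −0.25, so a 4-unit rise in q_C moves q_A by −0.25 × 4 = −1. A's best response falls — the actions are strategic substitutes.

-1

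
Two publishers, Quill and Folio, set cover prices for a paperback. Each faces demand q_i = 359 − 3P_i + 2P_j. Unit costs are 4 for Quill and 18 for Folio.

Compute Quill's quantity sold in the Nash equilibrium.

274.125

Quill's profit: π = (P_{Quill} − 4)(359 − 3P_{Quill} + 2P_{Folio}).
∂π/∂P_{Quill} = 371 − 6P_{Quill} + 2P_{Folio} = 0 ⇒ P_{Quill} = 371/6 + (1/3)P_{Folio}.
Similarly P_{Folio} = 413/6 + (1/3)P_{Quill}.
Substituting the second reaction function into the first: P_{Quill} = 371/6 + (1/3)(413/6 + (1/3)P_{Quill}), which gives (8/9)P_{Quill} = 763/9 ⇒ P_{Quill} = 95.375.
Then P_{Folio} = 413/6 + (1/3)·95.375 = 100.625.
q_{Quill} = 359 − 3·95.375 + 2·100.625 = 274.125.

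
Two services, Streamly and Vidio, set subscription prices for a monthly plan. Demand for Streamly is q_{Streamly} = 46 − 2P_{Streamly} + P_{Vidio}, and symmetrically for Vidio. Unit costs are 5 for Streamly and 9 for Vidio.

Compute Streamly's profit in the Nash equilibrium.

Streamly's profit: π = (P_{Streamly} − 5)(46 − 2P_{Streamly} + P_{Vidio}).
∂π/∂P_{Streamly} = 56 − 4P_{Streamly} + P_{Vidio} = 0 ⇒ P_{Streamly} = 14 + 0.25P_{Vidio}.
Similarly P_{Vidio} = 16 + 0.25P_{Streamly}.
Solving the two reaction functions simultaneously: (1 − (0.25)(0.25))P_{Streamly} = 14 + 0.25·16, so 0.9375P_{Streamly} = 18 and P_{Streamly} = 19.2.
Then P_{Vidio} = 16 + 0.25·19.2 = 20.8.
q_{Streamly} = 46 − 2·19.2 + 20.8 = 28.4.
Profit = (19.2 − 5)·28.4 = 403.28.

403.28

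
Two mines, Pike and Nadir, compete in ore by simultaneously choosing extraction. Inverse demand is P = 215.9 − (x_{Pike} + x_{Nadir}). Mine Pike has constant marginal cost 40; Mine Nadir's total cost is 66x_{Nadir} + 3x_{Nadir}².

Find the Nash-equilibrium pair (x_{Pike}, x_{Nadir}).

83.82, 8.26

Mine Pike's profit: π = x_{Pike}(215.9 − (x_{Pike} + x_{Nadir})) − 40x_{Pike}.
∂π/∂x_{Pike} = 175.9 − 2x_{Pike} − x_{Nadir} = 0, so x_{Pike} = 87.95 − 0.5x_{Nadir}.
For Nadir: ∂π/∂x_{Nadir} = 149.9 − 8x_{Nadir} − x_{Pike} = 0 ⇒ x_{Nadir} = 18.7375 − 0.125x_{Pike}.
Plugging x_{Nadir} into Pike's best response: x_{Pike} = 87.95 − 0.5(18.7375 − 0.125x_{Pike}) ⇒ 0.9375x_{Pike} = 12573/160, so x_{Pike} = 83.82.
Then x_{Nadir} = 18.7375 − 0.125·83.82 = 8.26.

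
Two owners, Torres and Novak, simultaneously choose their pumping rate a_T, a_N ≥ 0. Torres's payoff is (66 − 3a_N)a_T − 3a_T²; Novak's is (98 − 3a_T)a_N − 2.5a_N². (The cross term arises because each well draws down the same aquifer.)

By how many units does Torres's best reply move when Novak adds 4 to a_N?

Expanding Torres's payoff: 66a_T − 3a_Na_T − 3a_T².
∂π/∂a_T = 66 − 3a_N − 6a_T = 0, so a_T = 11 − 0.5a_N.
The reaction-function slope is −0.5, so a 4-unit rise in a_N moves a_T by −0.5 × 4 = −2. Torres's best response falls — the actions are strategic substitutes.

-2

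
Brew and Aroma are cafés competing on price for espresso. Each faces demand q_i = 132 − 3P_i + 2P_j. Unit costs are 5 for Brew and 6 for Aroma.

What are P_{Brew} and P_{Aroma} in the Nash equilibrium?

Brew's profit: π = (P_{Brew} − 5)(132 − 3P_{Brew} + 2P_{Aroma}).
∂π/∂P_{Brew} = 147 − 6P_{Brew} + 2P_{Aroma} = 0 ⇒ P_{Brew} = 24.5 + (1/3)P_{Aroma}.
Similarly P_{Aroma} = 25 + (1/3)P_{Brew}.
Substituting the second reaction function into the first: P_{Brew} = 24.5 + (1/3)(25 + (1/3)P_{Brew}), which gives (8/9)P_{Brew} = 197/6 ⇒ P_{Brew} = 36.9375.
Then P_{Aroma} = 25 + (1/3)·36.9375 = 37.3125.

36.9375, 37.3125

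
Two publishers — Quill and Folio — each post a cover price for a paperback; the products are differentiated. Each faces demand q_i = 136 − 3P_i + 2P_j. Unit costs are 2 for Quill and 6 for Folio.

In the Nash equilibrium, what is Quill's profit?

3519.1875

Quill's profit: π = (P_{Quill} − 2)(136 − 3P_{Quill} + 2P_{Folio}).
∂π/∂P_{Quill} = 142 − 6P_{Quill} + 2P_{Folio} = 0 ⇒ P_{Quill} = 71/3 + (1/3)P_{Folio}.
Similarly P_{Folio} = 77/3 + (1/3)P_{Quill}.
Solving the two reaction functions simultaneously: (1 − (1/3)(1/3))P_{Quill} = 71/3 + (1/3)·(77/3), so (8/9)P_{Quill} = 290/9 and P_{Quill} = 36.25.
Then P_{Folio} = 77/3 + (1/3)·36.25 = 37.75.
q_{Quill} = 136 − 3·36.25 + 2·37.75 = 102.75.
Profit = (36.25 − 2)·102.75 = 3519.1875.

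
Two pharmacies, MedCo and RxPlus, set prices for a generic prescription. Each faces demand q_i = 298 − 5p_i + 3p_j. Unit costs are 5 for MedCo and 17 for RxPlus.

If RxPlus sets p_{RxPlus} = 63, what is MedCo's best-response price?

MedCo's profit: π = (p_{MedCo} − 5)(298 − 5p_{MedCo} + 3p_{RxPlus}).
∂π/∂p_{MedCo} = 323 − 10p_{MedCo} + 3p_{RxPlus} = 0 ⇒ p_{MedCo} = 32.3 + 0.3p_{RxPlus}.
At p_{RxPlus} = 63: p_{MedCo} = 32.3 + 0.3·63 = 51.2.

51.2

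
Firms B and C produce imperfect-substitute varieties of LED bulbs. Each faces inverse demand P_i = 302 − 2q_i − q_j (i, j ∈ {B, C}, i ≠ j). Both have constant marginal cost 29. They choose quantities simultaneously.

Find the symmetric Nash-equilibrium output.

Firm B's profit: π = q_B(302 − 2q_B − q_C) − 29q_B.
∂π/∂q_B = 273 − 4q_B − q_C = 0 ⇒ q_B = 68.25 − 0.25q_C.
The game is symmetric, so in equilibrium q_C = q_B: the reaction function gives 1.25q_B = 68.25, hence q_B = 54.6.

54.6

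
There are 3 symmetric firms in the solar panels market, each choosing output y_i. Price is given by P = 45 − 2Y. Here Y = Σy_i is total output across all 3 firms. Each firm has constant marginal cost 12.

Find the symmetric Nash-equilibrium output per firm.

4.125

A representative firm's profit is π_i = y_i(45 − 2Y) − 12y_i, with Y = y_i + Σ_{j≠i} y_j.
First-order condition: 33 − 4y_i − 2Σ_{j≠i} y_j = 0.
In a symmetric equilibrium every firm chooses the same y, so Σ_{j≠i} y_j = 2y. The condition becomes 33 − 8y = 0, giving y = 33/8 = 4.125.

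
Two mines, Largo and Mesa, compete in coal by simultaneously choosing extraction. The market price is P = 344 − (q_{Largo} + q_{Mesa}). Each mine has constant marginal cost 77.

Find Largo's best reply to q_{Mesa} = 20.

Mine Largo's profit: π = q_{Largo}(344 − (q_{Largo} + q_{Mesa})) − 77q_{Largo}.
∂π/∂q_{Largo} = 267 − 2q_{Largo} − q_{Mesa} = 0, so q_{Largo} = 133.5 − 0.5q_{Mesa}.
At q_{Mesa} = 20: q_{Largo} = 133.5 − 0.5·20 = 123.5.

123.5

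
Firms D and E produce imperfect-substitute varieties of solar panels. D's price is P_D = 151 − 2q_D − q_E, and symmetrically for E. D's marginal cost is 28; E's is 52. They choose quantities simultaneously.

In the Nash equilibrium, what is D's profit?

1372.88

Firm D's profit: π = q_D(151 − 2q_D − q_E) − 28q_D.
∂π/∂q_D = 123 − 4q_D − q_E = 0 ⇒ q_D = 30.75 − 0.25q_E.
Similarly q_E = 24.75 − 0.25q_D.
Plugging q_E into D's best response: q_D = 30.75 − 0.25(24.75 − 0.25q_D) ⇒ 0.9375q_D = 24.5625, so q_D = 26.2.
Then q_E = 24.75 − 0.25·26.2 = 18.2.
P_D = 151 − 2·26.2 − 18.2 = 80.4.
Profit = (80.4 − 28)·26.2 = 1372.88.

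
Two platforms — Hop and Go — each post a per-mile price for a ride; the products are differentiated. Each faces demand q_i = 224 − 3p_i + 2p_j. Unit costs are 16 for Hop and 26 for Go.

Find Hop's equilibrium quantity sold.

Hop's profit: π = (p_{Hop} − 16)(224 − 3p_{Hop} + 2p_{Go}).
∂π/∂p_{Hop} = 272 − 6p_{Hop} + 2p_{Go} = 0 ⇒ p_{Hop} = 136/3 + (1/3)p_{Go}.
Similarly p_{Go} = 151/3 + (1/3)p_{Hop}.
Plugging p_{Go} into Hop's best response: p_{Hop} = 136/3 + (1/3)(151/3 + (1/3)p_{Hop}) ⇒ (8/9)p_{Hop} = 559/9, so p_{Hop} = 69.875.
Then p_{Go} = 151/3 + (1/3)·69.875 = 73.625.
q_{Hop} = 224 − 3·69.875 + 2·73.625 = 161.625.

161.625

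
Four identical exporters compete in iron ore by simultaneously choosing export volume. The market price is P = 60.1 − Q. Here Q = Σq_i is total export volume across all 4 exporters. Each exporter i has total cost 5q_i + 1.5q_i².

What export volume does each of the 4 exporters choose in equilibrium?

A representative exporter's profit is π_i = q_i(60.1 − Q) − 5q_i − 1.5q_i², with Q = q_i + Σ_{j≠i} q_j.
First-order condition: 55.1 − 5q_i − Σ_{j≠i} q_j = 0.
Imposing symmetry (q_j = q for all j) turns Σ_{j≠i} q_j into 3q, so 55.1 = 8q and q = 6.8875.

6.8875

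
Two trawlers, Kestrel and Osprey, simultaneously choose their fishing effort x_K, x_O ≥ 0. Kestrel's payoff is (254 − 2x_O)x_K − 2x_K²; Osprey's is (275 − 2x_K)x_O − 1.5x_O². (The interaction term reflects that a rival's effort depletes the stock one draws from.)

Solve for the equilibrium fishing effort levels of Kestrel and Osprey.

Expanding Kestrel's payoff: 254x_K − 2x_Ox_K − 2x_K².
∂π/∂x_K = 254 − 2x_O − 4x_K = 0, so x_K = 63.5 − 0.5x_O.
Likewise for Osprey: x_O = 275/3 − (2/3)x_K.
Solving the two reaction functions simultaneously: (1 − (−0.5)(−2/3))x_K = 63.5 − 0.5·(275/3), so (2/3)x_K = 53/3 and x_K = 26.5.
Then x_O = 275/3 − (2/3)·26.5 = 74.

26.5, 74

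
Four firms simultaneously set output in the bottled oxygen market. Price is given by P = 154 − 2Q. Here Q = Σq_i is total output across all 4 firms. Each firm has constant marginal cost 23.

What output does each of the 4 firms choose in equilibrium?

13.1

A representative firm's profit is π_i = q_i(154 − 2Q) − 23q_i, with Q = q_i + Σ_{j≠i} q_j.
First-order condition: 131 − 4q_i − 2Σ_{j≠i} q_j = 0.
With identical firms, set every q_j = q: then 131 − 4q − 6q = 0, i.e. q = 131/10 = 13.1.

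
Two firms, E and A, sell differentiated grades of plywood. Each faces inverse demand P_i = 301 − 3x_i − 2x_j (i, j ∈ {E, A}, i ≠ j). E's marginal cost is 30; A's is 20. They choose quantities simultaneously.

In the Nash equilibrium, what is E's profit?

3316.6875

Firm E's profit: π = x_E(301 − 3x_E − 2x_A) − 30x_E.
∂π/∂x_E = 271 − 6x_E − 2x_A = 0 ⇒ x_E = 271/6 − (1/3)x_A.
Similarly x_A = 281/6 − (1/3)x_E.
Plugging x_A into E's best response: x_E = 271/6 − (1/3)(281/6 − (1/3)x_E) ⇒ (8/9)x_E = 266/9, so x_E = 33.25.
Then x_A = 281/6 − (1/3)·33.25 = 35.75.
P_E = 301 − 3·33.25 − 2·35.75 = 129.75.
Profit = (129.75 − 30)·33.25 = 3316.6875.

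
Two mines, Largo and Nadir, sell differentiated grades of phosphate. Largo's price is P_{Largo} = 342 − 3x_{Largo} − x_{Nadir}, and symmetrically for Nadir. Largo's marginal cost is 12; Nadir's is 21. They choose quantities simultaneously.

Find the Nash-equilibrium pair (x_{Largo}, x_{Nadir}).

Mine Largo's profit: π = x_{Largo}(342 − 3x_{Largo} − x_{Nadir}) − 12x_{Largo}.
∂π/∂x_{Largo} = 330 − 6x_{Largo} − x_{Nadir} = 0 ⇒ x_{Largo} = 55 − (1/6)x_{Nadir}.
Similarly x_{Nadir} = 53.5 − (1/6)x_{Largo}.
Solving the two reaction functions simultaneously: (1 − (−1/6)(−1/6))x_{Largo} = 55 − (1/6)·53.5, so (35/36)x_{Largo} = 553/12 and x_{Largo} = 47.4.
Then x_{Nadir} = 53.5 − (1/6)·47.4 = 45.6.

47.4, 45.6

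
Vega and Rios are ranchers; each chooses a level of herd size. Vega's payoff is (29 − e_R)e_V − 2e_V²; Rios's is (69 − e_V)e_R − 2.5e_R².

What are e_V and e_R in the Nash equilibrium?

4, 13

Expanding Vega's payoff: 29e_V − e_Re_V − 2e_V².
∂π/∂e_V = 29 − e_R − 4e_V = 0, so e_V = 7.25 − 0.25e_R.
Likewise for Rios: e_R = 13.8 − 0.2e_V.
Solving the two reaction functions simultaneously: (1 − (−0.25)(−0.2))e_V = 7.25 − 0.25·13.8, so 0.95e_V = 3.8 and e_V = 4.
Then e_R = 13.8 − 0.2·4 = 13.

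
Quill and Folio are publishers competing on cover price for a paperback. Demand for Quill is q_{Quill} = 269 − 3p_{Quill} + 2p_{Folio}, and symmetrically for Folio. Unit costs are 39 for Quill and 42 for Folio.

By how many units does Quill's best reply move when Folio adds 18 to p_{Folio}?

6

Quill's profit: π = (p_{Quill} − 39)(269 − 3p_{Quill} + 2p_{Folio}).
∂π/∂p_{Quill} = 386 − 6p_{Quill} + 2p_{Folio} = 0 ⇒ p_{Quill} = 193/3 + (1/3)p_{Folio}.
The reaction-function slope is 1/3, so an 18-unit rise in p_{Folio} moves p_{Quill} by 1/3 × 18 = 6. Quill's best response rises — the actions are strategic complements.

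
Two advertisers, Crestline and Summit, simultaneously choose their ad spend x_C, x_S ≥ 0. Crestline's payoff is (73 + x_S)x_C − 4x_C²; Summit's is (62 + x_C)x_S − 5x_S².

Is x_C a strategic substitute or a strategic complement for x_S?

strategic complements

Expanding Crestline's payoff: 73x_C + x_Sx_C − 4x_C².
∂π/∂x_C = 73 + x_S − 8x_C = 0, so x_C = 9.125 + 0.125x_S.
The best-response slope dx_C/dx_S = 0.125 > 0: the reaction function is upward-sloping, so the choices are strategic complements.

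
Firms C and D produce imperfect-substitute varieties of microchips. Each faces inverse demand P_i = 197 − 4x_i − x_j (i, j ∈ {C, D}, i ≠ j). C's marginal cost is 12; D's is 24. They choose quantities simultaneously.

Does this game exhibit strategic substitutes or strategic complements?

Firm C's profit: π = x_C(197 − 4x_C − x_D) − 12x_C.
∂π/∂x_C = 185 − 8x_C − x_D = 0 ⇒ x_C = 23.125 − 0.125x_D.
The best-response slope dx_C/dx_D = −0.125 < 0: the reaction function is downward-sloping, so the choices are strategic substitutes.

strategic substitutes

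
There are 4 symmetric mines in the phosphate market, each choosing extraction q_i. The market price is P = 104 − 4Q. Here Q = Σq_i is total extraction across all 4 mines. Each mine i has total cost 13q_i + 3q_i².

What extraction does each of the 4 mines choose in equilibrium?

3.5

A representative mine's profit is π_i = q_i(104 − 4Q) − 13q_i − 3q_i², with Q = q_i + Σ_{j≠i} q_j.
First-order condition: 91 − 14q_i − 4Σ_{j≠i} q_j = 0.
With identical mines, set every q_j = q: then 91 − 14q − 12q = 0, i.e. q = 91/26 = 3.5.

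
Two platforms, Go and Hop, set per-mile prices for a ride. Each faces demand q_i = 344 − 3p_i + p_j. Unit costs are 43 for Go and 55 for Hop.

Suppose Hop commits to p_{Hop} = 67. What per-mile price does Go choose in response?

90

Go's profit: π = (p_{Go} − 43)(344 − 3p_{Go} + p_{Hop}).
∂π/∂p_{Go} = 473 − 6p_{Go} + p_{Hop} = 0 ⇒ p_{Go} = 473/6 + (1/6)p_{Hop}.
At p_{Hop} = 67: p_{Go} = 473/6 + (1/6)·67 = 90.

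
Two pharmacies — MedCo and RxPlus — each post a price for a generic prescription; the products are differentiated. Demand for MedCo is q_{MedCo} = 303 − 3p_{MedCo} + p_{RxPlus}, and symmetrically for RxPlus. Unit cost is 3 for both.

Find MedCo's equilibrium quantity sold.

178.2

MedCo's profit: π = (p_{MedCo} − 3)(303 − 3p_{MedCo} + p_{RxPlus}).
∂π/∂p_{MedCo} = 312 − 6p_{MedCo} + p_{RxPlus} = 0 ⇒ p_{MedCo} = 52 + (1/6)p_{RxPlus}.
Setting p_{MedCo} = p_{RxPlus} in the reaction function: p_{MedCo} = 52 + (1/6)p_{MedCo}, so p_{MedCo} = 52 / (5/6) = 62.4.
q_{MedCo} = 303 − 3·62.4 + 62.4 = 178.2.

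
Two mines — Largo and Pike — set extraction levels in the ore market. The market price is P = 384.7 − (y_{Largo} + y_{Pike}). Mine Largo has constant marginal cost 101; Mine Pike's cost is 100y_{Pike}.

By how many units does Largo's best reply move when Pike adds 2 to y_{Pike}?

Mine Largo's profit: π = y_{Largo}(384.7 − (y_{Largo} + y_{Pike})) − 101y_{Largo}.
∂π/∂y_{Largo} = 283.7 − 2y_{Largo} − y_{Pike} = 0, so y_{Largo} = 141.85 − 0.5y_{Pike}.
The reaction-function slope is −0.5, so a 2-unit rise in y_{Pike} moves y_{Largo} by −0.5 × 2 = −1. Largo's best response falls — the actions are strategic substitutes.

-1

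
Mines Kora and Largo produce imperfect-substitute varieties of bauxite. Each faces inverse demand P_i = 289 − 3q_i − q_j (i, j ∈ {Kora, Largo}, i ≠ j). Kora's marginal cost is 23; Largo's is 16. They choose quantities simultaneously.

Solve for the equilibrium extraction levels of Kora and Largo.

37.8, 39.2

Mine Kora's profit: π = q_{Kora}(289 − 3q_{Kora} − q_{Largo}) − 23q_{Kora}.
∂π/∂q_{Kora} = 266 − 6q_{Kora} − q_{Largo} = 0 ⇒ q_{Kora} = 133/3 − (1/6)q_{Largo}.
Similarly q_{Largo} = 45.5 − (1/6)q_{Kora}.
Plugging q_{Largo} into Kora's best response: q_{Kora} = 133/3 − (1/6)(45.5 − (1/6)q_{Kora}) ⇒ (35/36)q_{Kora} = 36.75, so q_{Kora} = 37.8.
Then q_{Largo} = 45.5 − (1/6)·37.8 = 39.2.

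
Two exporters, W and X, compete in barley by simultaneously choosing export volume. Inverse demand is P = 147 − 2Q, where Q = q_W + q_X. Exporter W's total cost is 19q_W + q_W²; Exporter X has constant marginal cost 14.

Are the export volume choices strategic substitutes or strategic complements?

strategic substitutes

Exporter W's profit: π = q_W(147 − 2(q_W + q_X)) − 19q_W − q_W².
∂π/∂q_W = 128 − 6q_W − 2q_X = 0, so q_W = 64/3 − (1/3)q_X.
The best-response slope dq_W/dq_X = −1/3 < 0: the reaction function is downward-sloping, so the choices are strategic substitutes.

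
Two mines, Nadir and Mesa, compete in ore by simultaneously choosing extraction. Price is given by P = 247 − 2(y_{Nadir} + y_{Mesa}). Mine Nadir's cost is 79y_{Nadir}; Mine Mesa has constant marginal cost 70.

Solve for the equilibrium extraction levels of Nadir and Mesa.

26.5, 31

Mine Nadir's profit: π = y_{Nadir}(247 − 2(y_{Nadir} + y_{Mesa})) − 79y_{Nadir}.
∂π/∂y_{Nadir} = 168 − 4y_{Nadir} − 2y_{Mesa} = 0, so y_{Nadir} = 42 − 0.5y_{Mesa}.
By the same steps for Mesa: y_{Mesa} = 44.25 − 0.5y_{Nadir}.
Solving the two reaction functions simultaneously: (1 − (−0.5)(−0.5))y_{Nadir} = 42 − 0.5·44.25, so 0.75y_{Nadir} = 19.875 and y_{Nadir} = 26.5.
Then y_{Mesa} = 44.25 − 0.5·26.5 = 31.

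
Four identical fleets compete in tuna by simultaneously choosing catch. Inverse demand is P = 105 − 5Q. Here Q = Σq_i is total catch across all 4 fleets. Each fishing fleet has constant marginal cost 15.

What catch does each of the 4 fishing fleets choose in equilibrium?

A representative fishing fleet's profit is π_i = q_i(105 − 5Q) − 15q_i, with Q = q_i + Σ_{j≠i} q_j.
First-order condition: 90 − 10q_i − 5Σ_{j≠i} q_j = 0.
With identical fishing fleets, set every q_j = q: then 90 − 10q − 15q = 0, i.e. q = 90/25 = 3.6.

3.6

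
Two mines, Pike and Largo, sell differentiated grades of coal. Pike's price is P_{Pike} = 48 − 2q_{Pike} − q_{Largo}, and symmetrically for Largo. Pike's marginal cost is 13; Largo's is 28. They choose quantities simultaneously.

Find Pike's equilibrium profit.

Mine Pike's profit: π = q_{Pike}(48 − 2q_{Pike} − q_{Largo}) − 13q_{Pike}.
∂π/∂q_{Pike} = 35 − 4q_{Pike} − q_{Largo} = 0 ⇒ q_{Pike} = 8.75 − 0.25q_{Largo}.
Similarly q_{Largo} = 5 − 0.25q_{Pike}.
Substituting the second reaction function into the first: q_{Pike} = 8.75 − 0.25(5 − 0.25q_{Pike}), which gives 0.9375q_{Pike} = 7.5 ⇒ q_{Pike} = 8.
Then q_{Largo} = 5 − 0.25·8 = 3.
P_{Pike} = 48 − 2·8 − 3 = 29.
Profit = (29 − 13)·8 = 128.

128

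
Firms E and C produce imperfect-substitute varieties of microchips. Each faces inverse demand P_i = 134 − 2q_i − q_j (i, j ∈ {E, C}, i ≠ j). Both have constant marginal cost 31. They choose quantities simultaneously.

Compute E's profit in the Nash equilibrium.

Firm E's profit: π = q_E(134 − 2q_E − q_C) − 31q_E.
∂π/∂q_E = 103 − 4q_E − q_C = 0 ⇒ q_E = 25.75 − 0.25q_C.
Setting q_E = q_C in the reaction function: q_E = 25.75 − 0.25q_E, so q_E = 25.75 / 1.25 = 20.6.
P_E = 134 − 2·20.6 − 20.6 = 72.2.
Profit = (72.2 − 31)·20.6 = 848.72.

848.72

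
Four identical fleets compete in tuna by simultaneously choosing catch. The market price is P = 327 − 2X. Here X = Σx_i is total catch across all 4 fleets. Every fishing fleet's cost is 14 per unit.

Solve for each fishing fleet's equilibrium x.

A representative fishing fleet's profit is π_i = x_i(327 − 2X) − 14x_i, with X = x_i + Σ_{j≠i} x_j.
First-order condition: 313 − 4x_i − 2Σ_{j≠i} x_j = 0.
In a symmetric equilibrium every fishing fleet chooses the same x, so Σ_{j≠i} x_j = 3x. The condition becomes 313 − 10x = 0, giving x = 313/10 = 31.3.

31.3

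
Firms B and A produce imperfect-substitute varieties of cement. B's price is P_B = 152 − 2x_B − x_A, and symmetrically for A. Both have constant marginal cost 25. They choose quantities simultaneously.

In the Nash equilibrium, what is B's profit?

1290.32

Firm B's profit: π = x_B(152 − 2x_B − x_A) − 25x_B.
∂π/∂x_B = 127 − 4x_B − x_A = 0 ⇒ x_B = 31.75 − 0.25x_A.
Setting x_B = x_A in the reaction function: x_B = 31.75 − 0.25x_B, so x_B = 31.75 / 1.25 = 25.4.
P_B = 152 − 2·25.4 − 25.4 = 75.8.
Profit = (75.8 − 25)·25.4 = 1290.32.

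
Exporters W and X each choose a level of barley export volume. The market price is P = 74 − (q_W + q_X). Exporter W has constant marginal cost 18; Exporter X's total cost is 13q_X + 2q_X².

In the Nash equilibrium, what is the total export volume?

31

Exporter W's profit: π = q_W(74 − (q_W + q_X)) − 18q_W.
∂π/∂q_W = 56 − 2q_W − q_X = 0, so q_W = 28 − 0.5q_X.
For X: ∂π/∂q_X = 61 − 6q_X − q_W = 0 ⇒ q_X = 61/6 − (1/6)q_W.
Plugging q_X into W's best response: q_W = 28 − 0.5(61/6 − (1/6)q_W) ⇒ (11/12)q_W = 275/12, so q_W = 25.
Then q_X = 61/6 − (1/6)·25 = 6.
Total export volume: 25 + 6 = 31.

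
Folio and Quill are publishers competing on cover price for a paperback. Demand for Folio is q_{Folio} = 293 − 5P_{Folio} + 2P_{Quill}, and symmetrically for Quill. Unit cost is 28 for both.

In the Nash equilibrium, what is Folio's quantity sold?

Folio's profit: π = (P_{Folio} − 28)(293 − 5P_{Folio} + 2P_{Quill}).
∂π/∂P_{Folio} = 433 − 10P_{Folio} + 2P_{Quill} = 0 ⇒ P_{Folio} = 43.3 + 0.2P_{Quill}.
By symmetry P_{Quill} = P_{Folio}; substituting into the reaction function, 0.8P_{Folio} = 43.3 and P_{Folio} = 54.125.
q_{Folio} = 293 − 5·54.125 + 2·54.125 = 130.625.

130.625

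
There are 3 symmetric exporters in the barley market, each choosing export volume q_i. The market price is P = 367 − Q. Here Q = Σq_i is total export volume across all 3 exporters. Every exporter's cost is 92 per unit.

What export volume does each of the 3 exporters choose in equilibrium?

68.75

A representative exporter's profit is π_i = q_i(367 − Q) − 92q_i, with Q = q_i + Σ_{j≠i} q_j.
First-order condition: 275 − 2q_i − Σ_{j≠i} q_j = 0.
With identical exporters, set every q_j = q: then 275 − 2q − 2q = 0, i.e. q = 275/4 = 68.75.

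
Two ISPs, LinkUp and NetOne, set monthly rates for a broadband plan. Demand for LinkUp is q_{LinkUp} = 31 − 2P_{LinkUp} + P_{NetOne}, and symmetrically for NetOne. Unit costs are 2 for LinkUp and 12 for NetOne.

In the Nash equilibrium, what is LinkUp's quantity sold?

LinkUp's profit: π = (P_{LinkUp} − 2)(31 − 2P_{LinkUp} + P_{NetOne}).
∂π/∂P_{LinkUp} = 35 − 4P_{LinkUp} + P_{NetOne} = 0 ⇒ P_{LinkUp} = 8.75 + 0.25P_{NetOne}.
Similarly P_{NetOne} = 13.75 + 0.25P_{LinkUp}.
Plugging P_{NetOne} into LinkUp's best response: P_{LinkUp} = 8.75 + 0.25(13.75 + 0.25P_{LinkUp}) ⇒ 0.9375P_{LinkUp} = 12.1875, so P_{LinkUp} = 13.
Then P_{NetOne} = 13.75 + 0.25·13 = 17.
q_{LinkUp} = 31 − 2·13 + 17 = 22.

22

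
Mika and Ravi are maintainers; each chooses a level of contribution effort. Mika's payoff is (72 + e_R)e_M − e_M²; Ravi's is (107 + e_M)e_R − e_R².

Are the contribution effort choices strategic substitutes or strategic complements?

strategic complements

Expanding Mika's payoff: 72e_M + e_Re_M − e_M².
∂π/∂e_M = 72 + e_R − 2e_M = 0, so e_M = 36 + 0.5e_R.
The best-response slope de_M/de_R = 0.5 > 0: the reaction function is upward-sloping, so the choices are strategic complements.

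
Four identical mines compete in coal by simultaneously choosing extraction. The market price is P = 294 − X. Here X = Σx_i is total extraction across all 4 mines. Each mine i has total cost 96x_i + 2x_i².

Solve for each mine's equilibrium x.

22

A representative mine's profit is π_i = x_i(294 − X) − 96x_i − 2x_i², with X = x_i + Σ_{j≠i} x_j.
First-order condition: 198 − 6x_i − Σ_{j≠i} x_j = 0.
With identical mines, set every x_j = x: then 198 − 6x − 3x = 0, i.e. x = 198/9 = 22.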